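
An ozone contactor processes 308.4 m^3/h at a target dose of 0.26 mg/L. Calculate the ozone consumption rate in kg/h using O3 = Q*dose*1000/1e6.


O3 demand (mg/h) = Q * dose * 1000 = 308.4 * 0.26 * 1000 = 80184 mg/h
Convert mg to kg: 80184 / 1e6 = 0.080184 kg/h

0.080184 kg/h


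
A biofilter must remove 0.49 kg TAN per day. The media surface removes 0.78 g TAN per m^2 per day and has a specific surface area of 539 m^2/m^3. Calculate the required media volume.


A = 0.49*1000 / 0.78 = 628.20513 m^2
V = 628.20513 / 539 = 1.1655

1.1655 m^3


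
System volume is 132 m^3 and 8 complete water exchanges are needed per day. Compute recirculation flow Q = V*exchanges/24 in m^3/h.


Daily recirculation volume = 132 m^3 * 8 = 1056 m^3/day
Flow rate Q = daily volume / 24 h = 1056 / 24 = 44 m^3/h

44 m^3/h


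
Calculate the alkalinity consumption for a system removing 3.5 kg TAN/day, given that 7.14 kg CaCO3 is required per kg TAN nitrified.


Alkalinity factor: 7.14 kg CaCO3 consumed per kg TAN nitrified
alk = 3.5 kg TAN * 7.14 = 24.99 kg CaCO3/day

24.99 kg CaCO3/day


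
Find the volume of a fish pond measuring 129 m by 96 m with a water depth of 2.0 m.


Base area = L * W = 129 * 96 = 12384 m^2
Volume = area * depth = 12384 * 2.0 = 24768 m^3

24768 m^3


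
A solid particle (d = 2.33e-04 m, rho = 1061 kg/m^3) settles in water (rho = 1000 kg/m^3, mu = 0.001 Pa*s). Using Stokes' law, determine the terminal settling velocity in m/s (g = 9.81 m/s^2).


Density difference: rho_p - rho_f = 1061 - 1000 = 61 kg/m^3
d^2 = (2.33e-04)^2 = 5.4289e-08 m^2
Numerator = (rho_p - rho_f) * g * d^2 = 61 * 9.81 * 5.4289e-08 = 3.248708e-05
Denominator = 18 * mu = 18 * 0.001 = 0.018
v_s = 3.248708e-05 / 0.018 = 0.00180484 m/s
Check: Re = rho_f * v_s * d / mu = 1000 * 0.00180484 * 2.33e-04 / 0.001 = 0.421 < 1, so Stokes' law applies.

0.00180484 m/s


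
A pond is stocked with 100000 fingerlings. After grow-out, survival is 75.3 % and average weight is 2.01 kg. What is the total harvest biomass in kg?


Survivors = 100000 * 75.3/100 = 75300 fish
Harvest biomass = survivors * W_f = 75300 * 2.01 = 151353 kg

151353 kg


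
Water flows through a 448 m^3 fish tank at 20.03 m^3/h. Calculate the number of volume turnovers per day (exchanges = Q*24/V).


Daily flow volume = 20.03 m^3/h * 24 h = 480.72 m^3/day
Exchanges = daily flow / tank volume = 480.72 / 448 = 1.07304 exchanges/day

1.07304 exchanges/day


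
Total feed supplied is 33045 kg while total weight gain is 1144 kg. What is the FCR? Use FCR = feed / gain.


FCR = feed consumed / weight gained
FCR = 33045 kg / 1144 kg = 28.8855

28.8855


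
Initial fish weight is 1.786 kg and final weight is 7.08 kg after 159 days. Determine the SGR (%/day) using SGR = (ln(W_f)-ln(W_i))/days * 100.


ln(W_f) = ln(7.08) = 1.9572739
ln(W_i) = ln(1.786) = 0.57997848
ln(W_f) - ln(W_i) = 1.9572739 - 0.57997848 = 1.3772954
SGR = 1.3772954 / 159 * 100 = 0.866224 %/day

0.866224 %/day


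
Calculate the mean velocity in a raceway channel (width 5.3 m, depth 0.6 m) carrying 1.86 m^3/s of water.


Cross-sectional area = W * d = 5.3 * 0.6 = 3.18 m^2
Velocity = Q / A = 1.86 / 3.18 = 0.584906 m/s

0.584906 m/s


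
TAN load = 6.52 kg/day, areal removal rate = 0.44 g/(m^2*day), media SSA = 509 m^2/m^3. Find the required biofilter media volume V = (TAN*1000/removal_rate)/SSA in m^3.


A = 6.52*1000 / 0.44 = 14818.182 m^2
V = 14818.182 / 509 = 29.1123

29.1123 m^3


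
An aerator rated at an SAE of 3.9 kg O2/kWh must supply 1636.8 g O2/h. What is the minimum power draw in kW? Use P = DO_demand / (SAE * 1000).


SAE in g O2/kWh = 3.9 * 1000 = 3900 g/kWh
P = DO_demand / SAE_g = 1636.8 / 3900 = 0.419692 kW

0.419692 kW


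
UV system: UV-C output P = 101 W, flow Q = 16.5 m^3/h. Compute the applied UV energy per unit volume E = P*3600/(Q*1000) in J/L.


Energy delivered per hour = 101 W * 3600 s = 363600 J/h
Volume treated per hour = 16.5 m^3/h * 1000 = 16500 L/h
dose = 363600 / 16500 = 22.0364 J/L

22.0364 J/L


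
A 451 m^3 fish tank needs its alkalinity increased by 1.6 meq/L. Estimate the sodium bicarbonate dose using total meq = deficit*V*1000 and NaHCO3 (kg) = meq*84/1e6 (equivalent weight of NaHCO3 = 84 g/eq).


Tank volume in L = 451 m^3 * 1000 = 451000 L
Total meq required = 1.6 meq/L * 451000 L = 721600 meq
NaHCO3 mass = 721600 meq * 84 mg/meq / 1e6 = 60.6144 kg

60.6144 kg


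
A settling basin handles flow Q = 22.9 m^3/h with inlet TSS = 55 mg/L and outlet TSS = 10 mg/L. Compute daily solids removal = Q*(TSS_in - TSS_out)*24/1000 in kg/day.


Concentration drop: TSS_in - TSS_out = 55 - 10 = 45 mg/L
Hourly solids removed = Q * dTSS = 22.9 m^3/h * 45 mg/L = 1030.5 g/h  (m^3/h * mg/L = g/h)
Daily solids removed = 1030.5 * 24 = 24732 g/day
Convert g to kg: 24732 / 1000 = 24.732 kg/day

24.732 kg/day


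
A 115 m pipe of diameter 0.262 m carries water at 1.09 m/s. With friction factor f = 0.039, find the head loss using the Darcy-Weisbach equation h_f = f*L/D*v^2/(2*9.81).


v^2 = 1.09^2 = 1.1881 m^2/s^2
L/D = 115/0.262 = 438.9313
h_f = f*(L/D)*v^2/(2g) = 0.039 * 438.9313 * 1.1881 / 19.62 = 1.03661 m

1.03661 m


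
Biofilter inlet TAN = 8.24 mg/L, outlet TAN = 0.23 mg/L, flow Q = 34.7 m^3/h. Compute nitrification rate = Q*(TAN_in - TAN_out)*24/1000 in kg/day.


Concentration drop: TAN_in - TAN_out = 8.24 - 0.23 = 8.01 mg/L
Hourly TAN removed = Q * dTAN = 34.7 m^3/h * 8.01 mg/L = 277.947 g/h  (m^3/h * mg/L = g/h)
Daily TAN removed = 277.947 * 24 = 6670.728 g/day
Convert to kg/day: 6670.728 / 1000 = 6.670728 kg/day

6.670728 kg/day


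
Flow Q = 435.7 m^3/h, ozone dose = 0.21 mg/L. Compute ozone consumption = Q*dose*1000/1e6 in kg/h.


O3 demand (mg/h) = Q * dose * 1000 = 435.7 * 0.21 * 1000 = 91497 mg/h
Convert mg to kg: 91497 / 1e6 = 0.091497 kg/h

0.091497 kg/h


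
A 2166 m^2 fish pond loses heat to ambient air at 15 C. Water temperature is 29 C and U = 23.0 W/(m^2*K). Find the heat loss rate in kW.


Temperature difference dT = 29 - 15 = 14 K
Heat loss (W) = U * A * dT = 23.0 * 2166 * 14 = 697452 W
Convert to kW: 697452 / 1000 = 697.452 kW

697.452 kW


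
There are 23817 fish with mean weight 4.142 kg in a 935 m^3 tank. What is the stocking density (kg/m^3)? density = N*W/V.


Total biomass = 23817 fish * 4.142 kg = 98650.014 kg
Density = total biomass / volume = 98650.014 / 935 = 105.508 kg/m^3

105.508 kg/m^3


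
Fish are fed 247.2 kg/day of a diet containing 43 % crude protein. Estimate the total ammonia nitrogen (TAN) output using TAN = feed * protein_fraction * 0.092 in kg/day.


Protein in feed = 247.2 * 43/100 = 106.296 kg/day
TAN = protein * 0.092 = 106.296 * 0.092 = 9.779232 kg/day

9.779232 kg/day


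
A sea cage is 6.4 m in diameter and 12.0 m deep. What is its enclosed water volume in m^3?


r = d/2 = 6.4/2 = 3.2 m
Base area = pi*r^2 = pi*3.2^2 = 32.169909 m^2
Volume = 32.169909 * 12.0 = 386.039 m^3

386.039 m^3


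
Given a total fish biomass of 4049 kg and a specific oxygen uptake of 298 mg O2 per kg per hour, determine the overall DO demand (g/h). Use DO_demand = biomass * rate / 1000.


Total O2 consumption (mg/h) = 4049 kg * 298 mg/(kg*h) = 1206602 mg/h
Convert to g/h: 1206602 / 1000 = 1206.602 g/h

1206.602 g/h


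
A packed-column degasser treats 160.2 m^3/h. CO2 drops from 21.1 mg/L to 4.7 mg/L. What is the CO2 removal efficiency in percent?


CO2_out / CO2_in = 4.7 / 21.1 = 0.22274882
Fraction remaining = 0.22274882
efficiency = (1 - 0.22274882) * 100 = 77.7251 %

77.7251 %


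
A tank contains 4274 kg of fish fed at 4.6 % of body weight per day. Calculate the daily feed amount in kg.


Feeding rate fraction = 4.6% / 100 = 0.046
Daily feed = 4274 kg * 0.046 = 196.604 kg/day

196.604 kg/day


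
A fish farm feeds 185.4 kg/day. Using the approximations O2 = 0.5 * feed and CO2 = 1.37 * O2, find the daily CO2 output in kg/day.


O2 = 185.4 * 0.5 = 92.7
CO2 = 92.7 * 1.37 = 126.999

126.999 kg/day


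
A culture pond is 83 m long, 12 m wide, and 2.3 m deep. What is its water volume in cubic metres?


Base area = L * W = 83 * 12 = 996 m^2
Volume = area * depth = 996 * 2.3 = 2290.8 m^3

2290.8 m^3


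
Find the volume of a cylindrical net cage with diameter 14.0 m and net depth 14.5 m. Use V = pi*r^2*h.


r = d/2 = 14.0/2 = 7 m
Base area = pi*r^2 = pi*7^2 = 153.93804 m^2
Volume = 153.93804 * 14.5 = 2232.1 m^3

2232.1 m^3


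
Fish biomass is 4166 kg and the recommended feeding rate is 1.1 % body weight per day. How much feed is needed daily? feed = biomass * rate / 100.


Feeding rate fraction = 1.1% / 100 = 0.011
Daily feed = 4166 kg * 0.011 = 45.826 kg/day

45.826 kg/day


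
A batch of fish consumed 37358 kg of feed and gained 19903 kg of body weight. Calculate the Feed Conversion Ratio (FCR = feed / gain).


FCR = feed consumed / weight gained
FCR = 37358 kg / 19903 kg = 1.877

1.877


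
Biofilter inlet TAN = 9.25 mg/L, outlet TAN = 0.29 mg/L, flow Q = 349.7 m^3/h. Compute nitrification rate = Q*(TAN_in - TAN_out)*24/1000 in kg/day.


Concentration drop: TAN_in - TAN_out = 9.25 - 0.29 = 8.96 mg/L
Hourly TAN removed = Q * dTAN = 349.7 m^3/h * 8.96 mg/L = 3133.312 g/h  (m^3/h * mg/L = g/h)
Daily TAN removed = 3133.312 * 24 = 75199.488 g/day
Convert to kg/day: 75199.488 / 1000 = 75.199488 kg/day

75.199488 kg/day


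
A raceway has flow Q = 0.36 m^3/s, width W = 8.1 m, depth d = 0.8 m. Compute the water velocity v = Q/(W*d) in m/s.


Cross-sectional area = W * d = 8.1 * 0.8 = 6.48 m^2
Velocity = Q / A = 0.36 / 6.48 = 0.0555556 m/s

0.0555556 m/s


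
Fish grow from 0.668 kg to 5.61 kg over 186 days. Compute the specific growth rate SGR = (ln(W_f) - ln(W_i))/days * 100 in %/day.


ln(W_f) = ln(5.61) = 1.7245507
ln(W_i) = ln(0.668) = -0.40346711
ln(W_f) - ln(W_i) = 1.7245507 - -0.40346711 = 2.1280178
SGR = 2.1280178 / 186 * 100 = 1.1441 %/day

1.1441 %/day


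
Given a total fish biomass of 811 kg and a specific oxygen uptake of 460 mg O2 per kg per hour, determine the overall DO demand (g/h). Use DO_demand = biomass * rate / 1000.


Total O2 consumption (mg/h) = 811 kg * 460 mg/(kg*h) = 373060 mg/h
Convert to g/h: 373060 / 1000 = 373.06 g/h

373.06 g/h


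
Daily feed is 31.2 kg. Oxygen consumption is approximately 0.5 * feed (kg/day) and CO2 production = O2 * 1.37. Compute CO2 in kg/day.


O2 = 31.2 * 0.5 = 15.6
CO2 = 15.6 * 1.37 = 21.372

21.372 kg/day


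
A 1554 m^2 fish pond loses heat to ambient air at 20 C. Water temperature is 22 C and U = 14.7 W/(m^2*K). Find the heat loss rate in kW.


Temperature difference dT = 22 - 20 = 2 K
Heat loss (W) = U * A * dT = 14.7 * 1554 * 2 = 45687.6 W
Convert to kW: 45687.6 / 1000 = 45.6876 kW

45.6876 kW


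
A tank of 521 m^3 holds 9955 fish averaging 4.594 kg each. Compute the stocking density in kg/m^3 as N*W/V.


Total biomass = 9955 fish * 4.594 kg = 45733.27 kg
Density = total biomass / volume = 45733.27 / 521 = 87.7798 kg/m^3

87.7798 kg/m^3


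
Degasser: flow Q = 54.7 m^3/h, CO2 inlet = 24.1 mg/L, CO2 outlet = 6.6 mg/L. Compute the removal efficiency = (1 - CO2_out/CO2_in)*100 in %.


CO2_out / CO2_in = 6.6 / 24.1 = 0.27385892
Fraction remaining = 0.27385892
efficiency = (1 - 0.27385892) * 100 = 72.6141 %

72.6141 %


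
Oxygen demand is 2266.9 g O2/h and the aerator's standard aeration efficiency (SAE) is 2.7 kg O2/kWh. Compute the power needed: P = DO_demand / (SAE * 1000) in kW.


SAE in g O2/kWh = 2.7 * 1000 = 2700 g/kWh
P = DO_demand / SAE_g = 2266.9 / 2700 = 0.839593 kW

0.839593 kW


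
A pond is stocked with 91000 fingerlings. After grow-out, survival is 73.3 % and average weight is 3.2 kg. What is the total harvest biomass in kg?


Survivors = 91000 * 73.3/100 = 66703 fish
Harvest biomass = survivors * W_f = 66703 * 3.2 = 213449.6 kg

213449.6 kg


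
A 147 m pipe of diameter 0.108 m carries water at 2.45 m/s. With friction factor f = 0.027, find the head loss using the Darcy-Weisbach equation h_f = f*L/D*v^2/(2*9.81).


v^2 = 2.45^2 = 6.0025 m^2/s^2
L/D = 147/0.108 = 1361.1111
h_f = f*(L/D)*v^2/(2g) = 0.027 * 1361.1111 * 6.0025 / 19.62 = 11.2432 m

11.2432 m


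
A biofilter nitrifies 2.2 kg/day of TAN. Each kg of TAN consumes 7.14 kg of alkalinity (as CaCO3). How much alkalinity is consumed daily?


Alkalinity factor: 7.14 kg CaCO3 consumed per kg TAN nitrified
alk = 2.2 kg TAN * 7.14 = 15.708 kg CaCO3/day

15.708 kg CaCO3/day


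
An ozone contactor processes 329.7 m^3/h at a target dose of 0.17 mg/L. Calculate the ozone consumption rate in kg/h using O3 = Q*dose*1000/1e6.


O3 demand (mg/h) = Q * dose * 1000 = 329.7 * 0.17 * 1000 = 56049 mg/h
Convert mg to kg: 56049 / 1e6 = 0.056049 kg/h

0.056049 kg/h


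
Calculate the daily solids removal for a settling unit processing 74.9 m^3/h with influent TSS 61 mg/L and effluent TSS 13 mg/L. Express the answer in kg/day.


Concentration drop: TSS_in - TSS_out = 61 - 13 = 48 mg/L
Hourly solids removed = Q * dTSS = 74.9 m^3/h * 48 mg/L = 3595.2 g/h  (m^3/h * mg/L = g/h)
Daily solids removed = 3595.2 * 24 = 86284.8 g/day
Convert g to kg: 86284.8 / 1000 = 86.2848 kg/day

86.2848 kg/day


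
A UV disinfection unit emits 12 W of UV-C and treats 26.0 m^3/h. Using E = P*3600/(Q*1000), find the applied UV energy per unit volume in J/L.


Energy delivered per hour = 12 W * 3600 s = 43200 J/h
Volume treated per hour = 26.0 m^3/h * 1000 = 26000 L/h
dose = 43200 / 26000 = 1.66154 J/L

1.66154 J/L


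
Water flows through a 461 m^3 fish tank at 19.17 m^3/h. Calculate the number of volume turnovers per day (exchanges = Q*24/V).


Daily flow volume = 19.17 m^3/h * 24 h = 460.08 m^3/day
Exchanges = daily flow / tank volume = 460.08 / 461 = 0.998004 exchanges/day

0.998004 exchanges/day


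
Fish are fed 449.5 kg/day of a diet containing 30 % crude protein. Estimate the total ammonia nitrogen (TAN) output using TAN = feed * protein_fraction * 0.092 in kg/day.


Protein in feed = 449.5 * 30/100 = 134.85 kg/day
TAN = protein * 0.092 = 134.85 * 0.092 = 12.4062 kg/day

12.4062 kg/day


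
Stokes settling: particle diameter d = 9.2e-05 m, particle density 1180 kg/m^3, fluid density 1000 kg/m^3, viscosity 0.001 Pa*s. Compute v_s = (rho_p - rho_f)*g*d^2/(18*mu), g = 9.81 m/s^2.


Density difference: rho_p - rho_f = 1180 - 1000 = 180 kg/m^3
d^2 = (9.2e-05)^2 = 8.464e-09 m^2
Numerator = (rho_p - rho_f) * g * d^2 = 180 * 9.81 * 8.464e-09 = 1.4945731e-05
Denominator = 18 * mu = 18 * 0.001 = 0.018
v_s = 1.4945731e-05 / 0.018 = 8.30318e-04 m/s
Check: Re = rho_f * v_s * d / mu = 1000 * 8.30318e-04 * 9.2e-05 / 0.001 = 0.0764 < 1, so Stokes' law applies.

8.30318e-04 m/s


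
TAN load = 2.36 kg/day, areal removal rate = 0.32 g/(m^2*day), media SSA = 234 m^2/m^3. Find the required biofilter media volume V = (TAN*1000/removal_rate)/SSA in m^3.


A = 2.36*1000 / 0.32 = 7375 m^2
V = 7375 / 234 = 31.5171

31.5171 m^3


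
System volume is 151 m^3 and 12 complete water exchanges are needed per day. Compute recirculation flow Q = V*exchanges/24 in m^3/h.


Daily recirculation volume = 151 m^3 * 12 = 1812 m^3/day
Flow rate Q = daily volume / 24 h = 1812 / 24 = 75.5 m^3/h

75.5 m^3/h


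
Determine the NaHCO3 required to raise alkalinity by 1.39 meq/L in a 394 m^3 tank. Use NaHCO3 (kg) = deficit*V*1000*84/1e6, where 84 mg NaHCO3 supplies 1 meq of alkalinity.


Tank volume in L = 394 m^3 * 1000 = 394000 L
Total meq required = 1.39 meq/L * 394000 L = 547660 meq
NaHCO3 mass = 547660 meq * 84 mg/meq / 1e6 = 46.0034 kg

46.0034 kg


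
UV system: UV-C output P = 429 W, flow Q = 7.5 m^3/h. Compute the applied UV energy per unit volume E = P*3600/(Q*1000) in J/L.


Energy delivered per hour = 429 W * 3600 s = 1544400 J/h
Volume treated per hour = 7.5 m^3/h * 1000 = 7500 L/h
dose = 1544400 / 7500 = 205.92 J/L

205.92 J/L


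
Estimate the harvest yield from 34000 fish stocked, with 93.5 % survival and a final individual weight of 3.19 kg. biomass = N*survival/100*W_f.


Survivors = 34000 * 93.5/100 = 31790 fish
Harvest biomass = survivors * W_f = 31790 * 3.19 = 101410.1 kg

101410.1 kg


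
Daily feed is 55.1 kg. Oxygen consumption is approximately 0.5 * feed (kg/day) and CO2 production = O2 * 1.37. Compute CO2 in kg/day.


O2 = 55.1 * 0.5 = 27.55
CO2 = 27.55 * 1.37 = 37.7435

37.7435 kg/day


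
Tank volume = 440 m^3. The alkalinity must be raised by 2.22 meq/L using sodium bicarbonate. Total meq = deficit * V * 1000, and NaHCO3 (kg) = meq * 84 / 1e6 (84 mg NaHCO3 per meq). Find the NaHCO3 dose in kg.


Tank volume in L = 440 m^3 * 1000 = 440000 L
Total meq required = 2.22 meq/L * 440000 L = 976800 meq
NaHCO3 mass = 976800 meq * 84 mg/meq / 1e6 = 82.0512 kg

82.0512 kg


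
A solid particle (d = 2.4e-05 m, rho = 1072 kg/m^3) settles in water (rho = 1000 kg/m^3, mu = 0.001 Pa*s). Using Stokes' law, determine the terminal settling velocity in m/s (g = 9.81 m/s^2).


Density difference: rho_p - rho_f = 1072 - 1000 = 72 kg/m^3
d^2 = (2.4e-05)^2 = 5.76e-10 m^2
Numerator = (rho_p - rho_f) * g * d^2 = 72 * 9.81 * 5.76e-10 = 4.0684032e-07
Denominator = 18 * mu = 18 * 0.001 = 0.018
v_s = 4.0684032e-07 / 0.018 = 2.26022e-05 m/s
Check: Re = rho_f * v_s * d / mu = 1000 * 2.26022e-05 * 2.4e-05 / 0.001 = 5.42e-04 < 1, so Stokes' law applies.

2.26022e-05 m/s


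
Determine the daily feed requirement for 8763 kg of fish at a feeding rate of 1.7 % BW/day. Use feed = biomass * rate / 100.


Feeding rate fraction = 1.7% / 100 = 0.017
Daily feed = 8763 kg * 0.017 = 148.971 kg/day

148.971 kg/day


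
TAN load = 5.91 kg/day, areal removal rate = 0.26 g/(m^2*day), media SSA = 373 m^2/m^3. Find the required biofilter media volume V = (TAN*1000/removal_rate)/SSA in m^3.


A = 5.91*1000 / 0.26 = 22730.769 m^2
V = 22730.769 / 373 = 60.9404

60.9404 m^3


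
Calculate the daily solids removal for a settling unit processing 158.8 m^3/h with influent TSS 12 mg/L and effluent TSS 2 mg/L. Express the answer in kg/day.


Concentration drop: TSS_in - TSS_out = 12 - 2 = 10 mg/L
Hourly solids removed = Q * dTSS = 158.8 m^3/h * 10 mg/L = 1588 g/h  (m^3/h * mg/L = g/h)
Daily solids removed = 1588 * 24 = 38112 g/day
Convert g to kg: 38112 / 1000 = 38.112 kg/day

38.112 kg/day


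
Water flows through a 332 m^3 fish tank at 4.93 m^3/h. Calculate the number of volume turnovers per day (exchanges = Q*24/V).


Daily flow volume = 4.93 m^3/h * 24 h = 118.32 m^3/day
Exchanges = daily flow / tank volume = 118.32 / 332 = 0.356386 exchanges/day

0.356386 exchanges/day


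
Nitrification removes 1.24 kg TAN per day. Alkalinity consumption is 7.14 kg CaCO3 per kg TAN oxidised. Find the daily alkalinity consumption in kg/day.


Alkalinity factor: 7.14 kg CaCO3 consumed per kg TAN nitrified
alk = 1.24 kg TAN * 7.14 = 8.8536 kg CaCO3/day

8.8536 kg CaCO3/day


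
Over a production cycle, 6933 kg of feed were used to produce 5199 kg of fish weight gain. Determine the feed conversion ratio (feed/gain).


FCR = feed consumed / weight gained
FCR = 6933 kg / 5199 kg = 1.33353

1.33353


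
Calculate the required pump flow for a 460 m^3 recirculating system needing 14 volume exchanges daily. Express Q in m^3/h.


Daily recirculation volume = 460 m^3 * 14 = 6440 m^3/day
Flow rate Q = daily volume / 24 h = 6440 / 24 = 268.333 m^3/h

268.333 m^3/h


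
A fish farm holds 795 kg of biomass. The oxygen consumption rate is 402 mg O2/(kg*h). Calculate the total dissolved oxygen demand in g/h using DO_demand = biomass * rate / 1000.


Total O2 consumption (mg/h) = 795 kg * 402 mg/(kg*h) = 319590 mg/h
Convert to g/h: 319590 / 1000 = 319.59 g/h

319.59 g/h


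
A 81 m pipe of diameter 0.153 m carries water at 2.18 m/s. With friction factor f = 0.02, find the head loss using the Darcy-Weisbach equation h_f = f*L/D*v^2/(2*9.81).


v^2 = 2.18^2 = 4.7524 m^2/s^2
L/D = 81/0.153 = 529.41176
h_f = f*(L/D)*v^2/(2g) = 0.02 * 529.41176 * 4.7524 / 19.62 = 2.56471 m

2.56471 m


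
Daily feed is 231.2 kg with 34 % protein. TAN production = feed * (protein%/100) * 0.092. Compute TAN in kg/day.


Protein in feed = 231.2 * 34/100 = 78.608 kg/day
TAN = protein * 0.092 = 78.608 * 0.092 = 7.231936 kg/day

7.231936 kg/day


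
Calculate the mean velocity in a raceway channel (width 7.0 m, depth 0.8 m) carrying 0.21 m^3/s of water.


Cross-sectional area = W * d = 7.0 * 0.8 = 5.6 m^2
Velocity = Q / A = 0.21 / 5.6 = 0.0375 m/s

0.0375 m/s


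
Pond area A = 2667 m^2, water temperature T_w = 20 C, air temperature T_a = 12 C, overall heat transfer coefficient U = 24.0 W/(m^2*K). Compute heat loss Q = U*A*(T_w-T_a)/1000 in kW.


Temperature difference dT = 20 - 12 = 8 K
Heat loss (W) = U * A * dT = 24.0 * 2667 * 8 = 512064 W
Convert to kW: 512064 / 1000 = 512.064 kW

512.064 kW


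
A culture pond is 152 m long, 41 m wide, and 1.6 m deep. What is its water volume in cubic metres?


Base area = L * W = 152 * 41 = 6232 m^2
Volume = area * depth = 6232 * 1.6 = 9971.2 m^3

9971.2 m^3


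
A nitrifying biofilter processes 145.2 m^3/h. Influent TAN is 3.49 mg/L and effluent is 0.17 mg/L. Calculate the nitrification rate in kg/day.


Concentration drop: TAN_in - TAN_out = 3.49 - 0.17 = 3.32 mg/L
Hourly TAN removed = Q * dTAN = 145.2 m^3/h * 3.32 mg/L = 482.064 g/h  (m^3/h * mg/L = g/h)
Daily TAN removed = 482.064 * 24 = 11569.536 g/day
Convert to kg/day: 11569.536 / 1000 = 11.569536 kg/day

11.569536 kg/day


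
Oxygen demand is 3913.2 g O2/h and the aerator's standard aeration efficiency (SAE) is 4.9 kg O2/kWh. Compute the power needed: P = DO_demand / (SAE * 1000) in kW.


SAE in g O2/kWh = 4.9 * 1000 = 4900 g/kWh
P = DO_demand / SAE_g = 3913.2 / 4900 = 0.798612 kW

0.798612 kW


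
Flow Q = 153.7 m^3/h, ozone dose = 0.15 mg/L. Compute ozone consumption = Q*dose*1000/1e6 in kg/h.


O3 demand (mg/h) = Q * dose * 1000 = 153.7 * 0.15 * 1000 = 23055 mg/h
Convert mg to kg: 23055 / 1e6 = 0.023055 kg/h

0.023055 kg/h


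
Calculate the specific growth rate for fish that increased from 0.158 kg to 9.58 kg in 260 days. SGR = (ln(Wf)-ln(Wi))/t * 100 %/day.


ln(W_f) = ln(9.58) = 2.2596776
ln(W_i) = ln(0.158) = -1.8451602
ln(W_f) - ln(W_i) = 2.2596776 - -1.8451602 = 4.1048378
SGR = 4.1048378 / 260 * 100 = 1.57878 %/day

1.57878 %/day


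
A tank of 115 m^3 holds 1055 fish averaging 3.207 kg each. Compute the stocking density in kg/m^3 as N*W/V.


Total biomass = 1055 fish * 3.207 kg = 3383.385 kg
Density = total biomass / volume = 3383.385 / 115 = 29.4207 kg/m^3

29.4207 kg/m^3


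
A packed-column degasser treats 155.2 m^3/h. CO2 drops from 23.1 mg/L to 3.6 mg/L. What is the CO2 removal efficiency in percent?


CO2_out / CO2_in = 3.6 / 23.1 = 0.15584416
Fraction remaining = 0.15584416
efficiency = (1 - 0.15584416) * 100 = 84.4156 %

84.4156 %


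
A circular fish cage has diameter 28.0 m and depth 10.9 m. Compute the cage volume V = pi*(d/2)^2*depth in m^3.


r = d/2 = 28.0/2 = 14 m
Base area = pi*r^2 = pi*14^2 = 615.75216 m^2
Volume = 615.75216 * 10.9 = 6711.7 m^3

6711.7 m^3


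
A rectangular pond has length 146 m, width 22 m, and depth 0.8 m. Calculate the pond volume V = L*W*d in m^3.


Base area = L * W = 146 * 22 = 3212 m^2
Volume = area * depth = 3212 * 0.8 = 2569.6 m^3

2569.6 m^3


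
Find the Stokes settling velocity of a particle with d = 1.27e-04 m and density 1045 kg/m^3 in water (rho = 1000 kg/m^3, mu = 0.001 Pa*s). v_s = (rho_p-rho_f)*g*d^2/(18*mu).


Density difference: rho_p - rho_f = 1045 - 1000 = 45 kg/m^3
d^2 = (1.27e-04)^2 = 1.6129e-08 m^2
Numerator = (rho_p - rho_f) * g * d^2 = 45 * 9.81 * 1.6129e-08 = 7.1201471e-06
Denominator = 18 * mu = 18 * 0.001 = 0.018
v_s = 7.1201471e-06 / 0.018 = 3.95564e-04 m/s
Check: Re = rho_f * v_s * d / mu = 1000 * 3.95564e-04 * 1.27e-04 / 0.001 = 0.0502 < 1, so Stokes' law applies.

3.95564e-04 m/s


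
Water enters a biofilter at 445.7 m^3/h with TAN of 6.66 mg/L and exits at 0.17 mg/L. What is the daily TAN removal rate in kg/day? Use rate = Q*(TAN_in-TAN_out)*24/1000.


Concentration drop: TAN_in - TAN_out = 6.66 - 0.17 = 6.49 mg/L
Hourly TAN removed = Q * dTAN = 445.7 m^3/h * 6.49 mg/L = 2892.593 g/h  (m^3/h * mg/L = g/h)
Daily TAN removed = 2892.593 * 24 = 69422.232 g/day
Convert to kg/day: 69422.232 / 1000 = 69.422232 kg/day

69.422232 kg/day


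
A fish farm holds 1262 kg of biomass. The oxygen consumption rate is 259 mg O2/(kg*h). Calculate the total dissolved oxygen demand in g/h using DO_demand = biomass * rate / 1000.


Total O2 consumption (mg/h) = 1262 kg * 259 mg/(kg*h) = 326858 mg/h
Convert to g/h: 326858 / 1000 = 326.858 g/h

326.858 g/h


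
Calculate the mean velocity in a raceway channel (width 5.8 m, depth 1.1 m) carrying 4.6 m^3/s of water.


Cross-sectional area = W * d = 5.8 * 1.1 = 6.38 m^2
Velocity = Q / A = 4.6 / 6.38 = 0.721003 m/s

0.721003 m/s


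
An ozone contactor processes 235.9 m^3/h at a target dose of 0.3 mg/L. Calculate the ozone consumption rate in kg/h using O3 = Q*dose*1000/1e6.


O3 demand (mg/h) = Q * dose * 1000 = 235.9 * 0.3 * 1000 = 70770 mg/h
Convert mg to kg: 70770 / 1e6 = 0.07077 kg/h

0.07077 kg/h


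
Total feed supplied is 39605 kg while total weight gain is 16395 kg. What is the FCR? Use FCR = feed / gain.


FCR = feed consumed / weight gained
FCR = 39605 kg / 16395 kg = 2.41568

2.41568


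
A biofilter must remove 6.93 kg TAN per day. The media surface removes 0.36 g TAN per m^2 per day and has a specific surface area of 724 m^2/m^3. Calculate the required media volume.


A = 6.93*1000 / 0.36 = 19250 m^2
V = 19250 / 724 = 26.5884

26.5884 m^3


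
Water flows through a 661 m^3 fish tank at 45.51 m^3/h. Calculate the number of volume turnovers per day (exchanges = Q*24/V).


Daily flow volume = 45.51 m^3/h * 24 h = 1092.24 m^3/day
Exchanges = daily flow / tank volume = 1092.24 / 661 = 1.65241 exchanges/day

1.65241 exchanges/day


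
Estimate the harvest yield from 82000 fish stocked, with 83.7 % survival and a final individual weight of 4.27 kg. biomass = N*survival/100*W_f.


Survivors = 82000 * 83.7/100 = 68634 fish
Harvest biomass = survivors * W_f = 68634 * 4.27 = 293067.18 kg

293067.18 kg


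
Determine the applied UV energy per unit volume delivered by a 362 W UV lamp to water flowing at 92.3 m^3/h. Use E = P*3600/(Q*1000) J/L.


Energy delivered per hour = 362 W * 3600 s = 1303200 J/h
Volume treated per hour = 92.3 m^3/h * 1000 = 92300 L/h
dose = 1303200 / 92300 = 14.1192 J/L

14.1192 J/L


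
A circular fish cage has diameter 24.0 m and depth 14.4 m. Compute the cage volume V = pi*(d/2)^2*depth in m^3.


r = d/2 = 24.0/2 = 12 m
Base area = pi*r^2 = pi*12^2 = 452.38934 m^2
Volume = 452.38934 * 14.4 = 6514.41 m^3

6514.41 m^3


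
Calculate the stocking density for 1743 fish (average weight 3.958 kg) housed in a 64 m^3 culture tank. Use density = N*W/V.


Total biomass = 1743 fish * 3.958 kg = 6898.794 kg
Density = total biomass / volume = 6898.794 / 64 = 107.794 kg/m^3

107.794 kg/m^3


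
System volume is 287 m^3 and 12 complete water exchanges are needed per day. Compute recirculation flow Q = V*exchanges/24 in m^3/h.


Daily recirculation volume = 287 m^3 * 12 = 3444 m^3/day
Flow rate Q = daily volume / 24 h = 3444 / 24 = 143.5 m^3/h

143.5 m^3/h


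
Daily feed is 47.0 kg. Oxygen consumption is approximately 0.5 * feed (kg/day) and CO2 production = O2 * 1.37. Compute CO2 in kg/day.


O2 = 47.0 * 0.5 = 23.5
CO2 = 23.5 * 1.37 = 32.195

32.195 kg/day


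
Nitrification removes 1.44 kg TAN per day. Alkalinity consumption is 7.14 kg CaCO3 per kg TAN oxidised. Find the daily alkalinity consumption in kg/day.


Alkalinity factor: 7.14 kg CaCO3 consumed per kg TAN nitrified
alk = 1.44 kg TAN * 7.14 = 10.2816 kg CaCO3/day

10.2816 kg CaCO3/day


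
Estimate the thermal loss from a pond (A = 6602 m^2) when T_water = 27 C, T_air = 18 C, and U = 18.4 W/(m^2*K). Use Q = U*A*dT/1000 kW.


Temperature difference dT = 27 - 18 = 9 K
Heat loss (W) = U * A * dT = 18.4 * 6602 * 9 = 1093291.2 W
Convert to kW: 1093291.2 / 1000 = 1093.2912 kW

1093.2912 kW


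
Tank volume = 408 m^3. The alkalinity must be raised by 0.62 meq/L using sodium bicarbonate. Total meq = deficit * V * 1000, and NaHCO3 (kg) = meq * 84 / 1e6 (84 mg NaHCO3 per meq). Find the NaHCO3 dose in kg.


Tank volume in L = 408 m^3 * 1000 = 408000 L
Total meq required = 0.62 meq/L * 408000 L = 252960 meq
NaHCO3 mass = 252960 meq * 84 mg/meq / 1e6 = 21.2486 kg

21.2486 kg


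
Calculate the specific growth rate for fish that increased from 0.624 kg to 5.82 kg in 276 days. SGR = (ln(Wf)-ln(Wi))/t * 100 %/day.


ln(W_f) = ln(5.82) = 1.7613003
ln(W_i) = ln(0.624) = -0.47160491
ln(W_f) - ln(W_i) = 1.7613003 - -0.47160491 = 2.2329052
SGR = 2.2329052 / 276 * 100 = 0.809024 %/day

0.809024 %/day


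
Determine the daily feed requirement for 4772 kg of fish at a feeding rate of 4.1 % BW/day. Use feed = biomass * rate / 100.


Feeding rate fraction = 4.1% / 100 = 0.041
Daily feed = 4772 kg * 0.041 = 195.652 kg/day

195.652 kg/day


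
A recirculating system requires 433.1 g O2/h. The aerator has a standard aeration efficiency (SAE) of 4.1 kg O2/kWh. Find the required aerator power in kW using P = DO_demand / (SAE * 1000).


SAE in g O2/kWh = 4.1 * 1000 = 4100 g/kWh
P = DO_demand / SAE_g = 433.1 / 4100 = 0.105634 kW

0.105634 kW


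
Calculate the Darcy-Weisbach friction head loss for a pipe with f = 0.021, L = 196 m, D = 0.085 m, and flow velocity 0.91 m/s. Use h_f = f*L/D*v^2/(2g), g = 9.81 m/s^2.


v^2 = 0.91^2 = 0.8281 m^2/s^2
L/D = 196/0.085 = 2305.8824
h_f = f*(L/D)*v^2/(2g) = 0.021 * 2305.8824 * 0.8281 / 19.62 = 2.04381 m

2.04381 m


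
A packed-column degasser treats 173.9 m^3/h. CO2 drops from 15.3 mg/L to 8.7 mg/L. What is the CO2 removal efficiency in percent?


CO2_out / CO2_in = 8.7 / 15.3 = 0.56862745
Fraction remaining = 0.56862745
efficiency = (1 - 0.56862745) * 100 = 43.1373 %

43.1373 %


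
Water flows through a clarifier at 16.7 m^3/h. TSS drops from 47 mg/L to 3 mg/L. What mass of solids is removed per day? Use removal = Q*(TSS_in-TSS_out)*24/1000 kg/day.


Concentration drop: TSS_in - TSS_out = 47 - 3 = 44 mg/L
Hourly solids removed = Q * dTSS = 16.7 m^3/h * 44 mg/L = 734.8 g/h  (m^3/h * mg/L = g/h)
Daily solids removed = 734.8 * 24 = 17635.2 g/day
Convert g to kg: 17635.2 / 1000 = 17.6352 kg/day

17.6352 kg/day


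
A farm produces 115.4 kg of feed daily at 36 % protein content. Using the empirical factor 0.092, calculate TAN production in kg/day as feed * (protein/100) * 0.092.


Protein in feed = 115.4 * 36/100 = 41.544 kg/day
TAN = protein * 0.092 = 41.544 * 0.092 = 3.822048 kg/day

3.822048 kg/day


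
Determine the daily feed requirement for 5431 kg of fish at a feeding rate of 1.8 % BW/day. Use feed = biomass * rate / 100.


Feeding rate fraction = 1.8% / 100 = 0.018
Daily feed = 5431 kg * 0.018 = 97.758 kg/day

97.758 kg/day


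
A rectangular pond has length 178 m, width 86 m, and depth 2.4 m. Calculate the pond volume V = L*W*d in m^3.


Base area = L * W = 178 * 86 = 15308 m^2
Volume = area * depth = 15308 * 2.4 = 36739.2 m^3

36739.2 m^3


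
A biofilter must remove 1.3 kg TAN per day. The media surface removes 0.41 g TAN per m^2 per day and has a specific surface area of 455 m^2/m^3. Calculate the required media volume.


A = 1.3*1000 / 0.41 = 3170.7317 m^2
V = 3170.7317 / 455 = 6.96864

6.96864 m^3


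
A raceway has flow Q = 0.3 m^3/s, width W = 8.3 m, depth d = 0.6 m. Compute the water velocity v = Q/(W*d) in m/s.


Cross-sectional area = W * d = 8.3 * 0.6 = 4.98 m^2
Velocity = Q / A = 0.3 / 4.98 = 0.060241 m/s

0.060241 m/s


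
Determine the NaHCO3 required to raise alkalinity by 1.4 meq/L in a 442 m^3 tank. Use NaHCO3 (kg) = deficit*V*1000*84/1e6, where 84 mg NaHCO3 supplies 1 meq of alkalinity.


Tank volume in L = 442 m^3 * 1000 = 442000 L
Total meq required = 1.4 meq/L * 442000 L = 618800 meq
NaHCO3 mass = 618800 meq * 84 mg/meq / 1e6 = 51.9792 kg

51.9792 kg


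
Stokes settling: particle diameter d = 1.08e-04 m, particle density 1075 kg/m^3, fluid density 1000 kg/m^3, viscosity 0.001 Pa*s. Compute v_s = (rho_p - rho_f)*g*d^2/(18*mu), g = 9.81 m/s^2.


Density difference: rho_p - rho_f = 1075 - 1000 = 75 kg/m^3
d^2 = (1.08e-04)^2 = 1.1664e-08 m^2
Numerator = (rho_p - rho_f) * g * d^2 = 75 * 9.81 * 1.1664e-08 = 8.581788e-06
Denominator = 18 * mu = 18 * 0.001 = 0.018
v_s = 8.581788e-06 / 0.018 = 4.76766e-04 m/s
Check: Re = rho_f * v_s * d / mu = 1000 * 4.76766e-04 * 1.08e-04 / 0.001 = 0.0515 < 1, so Stokes' law applies.

4.76766e-04 m/s


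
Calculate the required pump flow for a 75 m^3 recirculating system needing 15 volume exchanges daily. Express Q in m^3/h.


Daily recirculation volume = 75 m^3 * 15 = 1125 m^3/day
Flow rate Q = daily volume / 24 h = 1125 / 24 = 46.875 m^3/h

46.875 m^3/h


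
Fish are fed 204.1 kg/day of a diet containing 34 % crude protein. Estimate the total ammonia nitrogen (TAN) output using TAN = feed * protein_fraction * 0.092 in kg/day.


Protein in feed = 204.1 * 34/100 = 69.394 kg/day
TAN = protein * 0.092 = 69.394 * 0.092 = 6.384248 kg/day

6.384248 kg/day


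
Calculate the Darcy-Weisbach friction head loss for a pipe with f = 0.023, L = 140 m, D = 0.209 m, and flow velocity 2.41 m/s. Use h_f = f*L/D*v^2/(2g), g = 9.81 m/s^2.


v^2 = 2.41^2 = 5.8081 m^2/s^2
L/D = 140/0.209 = 669.85646
h_f = f*(L/D)*v^2/(2g) = 0.023 * 669.85646 * 5.8081 / 19.62 = 4.56084 m

4.56084 m


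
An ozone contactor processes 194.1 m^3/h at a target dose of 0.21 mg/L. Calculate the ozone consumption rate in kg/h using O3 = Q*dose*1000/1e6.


O3 demand (mg/h) = Q * dose * 1000 = 194.1 * 0.21 * 1000 = 40761 mg/h
Convert mg to kg: 40761 / 1e6 = 0.040761 kg/h

0.040761 kg/h


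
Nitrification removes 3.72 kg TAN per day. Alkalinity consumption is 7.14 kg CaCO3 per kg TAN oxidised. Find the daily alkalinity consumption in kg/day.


Alkalinity factor: 7.14 kg CaCO3 consumed per kg TAN nitrified
alk = 3.72 kg TAN * 7.14 = 26.5608 kg CaCO3/day

26.5608 kg CaCO3/day


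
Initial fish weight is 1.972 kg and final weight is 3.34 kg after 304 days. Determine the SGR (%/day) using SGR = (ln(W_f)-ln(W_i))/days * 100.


ln(W_f) = ln(3.34) = 1.2059708
ln(W_i) = ln(1.972) = 0.67904826
ln(W_f) - ln(W_i) = 1.2059708 - 0.67904826 = 0.52692254
SGR = 0.52692254 / 304 * 100 = 0.17333 %/day

0.17333 %/day


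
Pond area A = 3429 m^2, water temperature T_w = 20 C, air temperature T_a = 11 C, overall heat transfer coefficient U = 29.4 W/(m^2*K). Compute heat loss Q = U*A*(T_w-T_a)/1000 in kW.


Temperature difference dT = 20 - 11 = 9 K
Heat loss (W) = U * A * dT = 29.4 * 3429 * 9 = 907313.4 W
Convert to kW: 907313.4 / 1000 = 907.3134 kW

907.3134 kW


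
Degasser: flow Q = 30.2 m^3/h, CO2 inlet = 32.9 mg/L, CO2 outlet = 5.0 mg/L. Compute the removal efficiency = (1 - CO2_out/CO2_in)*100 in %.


CO2_out / CO2_in = 5.0 / 32.9 = 0.15197568
Fraction remaining = 0.15197568
efficiency = (1 - 0.15197568) * 100 = 84.8024 %

84.8024 %


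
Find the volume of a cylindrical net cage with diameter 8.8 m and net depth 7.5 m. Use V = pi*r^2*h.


r = d/2 = 8.8/2 = 4.4 m
Base area = pi*r^2 = pi*4.4^2 = 60.821234 m^2
Volume = 60.821234 * 7.5 = 456.159 m^3

456.159 m^3


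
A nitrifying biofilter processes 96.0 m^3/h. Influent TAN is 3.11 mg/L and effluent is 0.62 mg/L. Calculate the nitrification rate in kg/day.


Concentration drop: TAN_in - TAN_out = 3.11 - 0.62 = 2.49 mg/L
Hourly TAN removed = Q * dTAN = 96.0 m^3/h * 2.49 mg/L = 239.04 g/h  (m^3/h * mg/L = g/h)
Daily TAN removed = 239.04 * 24 = 5736.96 g/day
Convert to kg/day: 5736.96 / 1000 = 5.73696 kg/day

5.73696 kg/day


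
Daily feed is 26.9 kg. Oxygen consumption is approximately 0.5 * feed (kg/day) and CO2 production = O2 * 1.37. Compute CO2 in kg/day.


O2 = 26.9 * 0.5 = 13.45
CO2 = 13.45 * 1.37 = 18.4265

18.4265 kg/day


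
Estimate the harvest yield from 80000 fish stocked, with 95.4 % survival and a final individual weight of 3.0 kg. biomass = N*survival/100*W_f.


Survivors = 80000 * 95.4/100 = 76320 fish
Harvest biomass = survivors * W_f = 76320 * 3.0 = 228960 kg

228960 kg


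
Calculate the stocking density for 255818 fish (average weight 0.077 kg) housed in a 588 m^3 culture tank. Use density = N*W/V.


Total biomass = 255818 fish * 0.077 kg = 19697.986 kg
Density = total biomass / volume = 19697.986 / 588 = 33.5 kg/m^3

33.5 kg/m^3


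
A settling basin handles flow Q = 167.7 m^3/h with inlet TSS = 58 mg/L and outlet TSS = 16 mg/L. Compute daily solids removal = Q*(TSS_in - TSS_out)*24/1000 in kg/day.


Concentration drop: TSS_in - TSS_out = 58 - 16 = 42 mg/L
Hourly solids removed = Q * dTSS = 167.7 m^3/h * 42 mg/L = 7043.4 g/h  (m^3/h * mg/L = g/h)
Daily solids removed = 7043.4 * 24 = 169041.6 g/day
Convert g to kg: 169041.6 / 1000 = 169.0416 kg/day

169.0416 kg/day


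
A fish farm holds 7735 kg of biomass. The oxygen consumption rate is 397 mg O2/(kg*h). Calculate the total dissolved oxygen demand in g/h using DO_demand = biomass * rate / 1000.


Total O2 consumption (mg/h) = 7735 kg * 397 mg/(kg*h) = 3070795 mg/h
Convert to g/h: 3070795 / 1000 = 3070.795 g/h

3070.795 g/h


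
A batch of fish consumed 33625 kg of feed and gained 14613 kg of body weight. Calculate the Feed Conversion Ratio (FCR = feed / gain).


FCR = feed consumed / weight gained
FCR = 33625 kg / 14613 kg = 2.30103

2.30103


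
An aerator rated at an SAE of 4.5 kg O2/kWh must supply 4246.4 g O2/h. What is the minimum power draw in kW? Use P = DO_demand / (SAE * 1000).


SAE in g O2/kWh = 4.5 * 1000 = 4500 g/kWh
P = DO_demand / SAE_g = 4246.4 / 4500 = 0.943644 kW

0.943644 kW


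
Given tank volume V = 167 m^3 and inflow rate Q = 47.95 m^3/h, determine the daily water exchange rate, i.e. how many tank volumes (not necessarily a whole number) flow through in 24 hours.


Daily flow volume = 47.95 m^3/h * 24 h = 1150.8 m^3/day
Exchanges = daily flow / tank volume = 1150.8 / 167 = 6.89102 exchanges/day

6.89102 exchanges/day


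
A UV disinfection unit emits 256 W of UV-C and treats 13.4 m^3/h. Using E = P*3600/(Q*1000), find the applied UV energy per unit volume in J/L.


Energy delivered per hour = 256 W * 3600 s = 921600 J/h
Volume treated per hour = 13.4 m^3/h * 1000 = 13400 L/h
dose = 921600 / 13400 = 68.7761 J/L

68.7761 J/L


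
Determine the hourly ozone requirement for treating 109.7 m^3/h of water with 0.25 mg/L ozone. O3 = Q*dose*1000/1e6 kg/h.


O3 demand (mg/h) = Q * dose * 1000 = 109.7 * 0.25 * 1000 = 27425 mg/h
Convert mg to kg: 27425 / 1e6 = 0.027425 kg/h

0.027425 kg/h


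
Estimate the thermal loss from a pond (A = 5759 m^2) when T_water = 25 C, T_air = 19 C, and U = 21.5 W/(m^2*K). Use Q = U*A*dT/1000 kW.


Temperature difference dT = 25 - 19 = 6 K
Heat loss (W) = U * A * dT = 21.5 * 5759 * 6 = 742911 W
Convert to kW: 742911 / 1000 = 742.911 kW

742.911 kW


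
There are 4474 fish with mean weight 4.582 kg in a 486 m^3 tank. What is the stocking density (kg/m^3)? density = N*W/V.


Total biomass = 4474 fish * 4.582 kg = 20499.868 kg
Density = total biomass / volume = 20499.868 / 486 = 42.1808 kg/m^3

42.1808 kg/m^3


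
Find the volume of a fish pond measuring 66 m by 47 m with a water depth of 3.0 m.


Base area = L * W = 66 * 47 = 3102 m^2
Volume = area * depth = 3102 * 3.0 = 9306 m^3

9306 m^3


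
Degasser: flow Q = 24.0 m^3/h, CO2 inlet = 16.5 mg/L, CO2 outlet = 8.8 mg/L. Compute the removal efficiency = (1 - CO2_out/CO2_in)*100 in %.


CO2_out / CO2_in = 8.8 / 16.5 = 0.53333333
Fraction remaining = 0.53333333
efficiency = (1 - 0.53333333) * 100 = 46.6667 %

46.6667 %


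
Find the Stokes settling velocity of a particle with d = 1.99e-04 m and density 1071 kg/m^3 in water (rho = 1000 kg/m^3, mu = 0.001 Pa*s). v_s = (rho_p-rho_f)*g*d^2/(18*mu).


Density difference: rho_p - rho_f = 1071 - 1000 = 71 kg/m^3
d^2 = (1.99e-04)^2 = 3.9601e-08 m^2
Numerator = (rho_p - rho_f) * g * d^2 = 71 * 9.81 * 3.9601e-08 = 2.7582493e-05
Denominator = 18 * mu = 18 * 0.001 = 0.018
v_s = 2.7582493e-05 / 0.018 = 0.00153236 m/s
Check: Re = rho_f * v_s * d / mu = 1000 * 0.00153236 * 1.99e-04 / 0.001 = 0.305 < 1, so Stokes' law applies.

0.00153236 m/s
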